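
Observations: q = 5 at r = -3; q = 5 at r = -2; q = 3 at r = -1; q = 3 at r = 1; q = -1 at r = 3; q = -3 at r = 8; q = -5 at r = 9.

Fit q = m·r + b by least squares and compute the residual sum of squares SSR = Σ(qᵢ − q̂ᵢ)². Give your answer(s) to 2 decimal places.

SSR = 4.34

From the data, Σr·r = 169, Σr = 15, Σ1 = 7.
Right-hand side: Σr·q = -97, Σq = 7.
XᵀX·[m, b]ᵀ = Xᵀq becomes [[169, 15]; [15, 7]]·[m, b]ᵀ = [-97, 7]ᵀ.
Eliminating b: 7·(row 1) − 15·(row 2) gives 958·m = 7·(-97) − 15·7 = -784, so m = -392/479.
Then b = (7 − 15·(-392/479))/7 = 1319/479.
Residuals: -100/479, 292/479, -274/479, 510/479, -622/479, 380/479, -186/479; SSR = 2080/479.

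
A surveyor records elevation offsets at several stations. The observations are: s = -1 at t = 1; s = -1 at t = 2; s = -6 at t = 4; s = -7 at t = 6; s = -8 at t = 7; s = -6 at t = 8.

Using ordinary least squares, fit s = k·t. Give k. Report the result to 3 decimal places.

Normal-equation sums: Σt·t = 170.
Right-hand side: Σt·s = -173.
Hence k = -173 / 170 ≈ -1.01765.

k = -1.018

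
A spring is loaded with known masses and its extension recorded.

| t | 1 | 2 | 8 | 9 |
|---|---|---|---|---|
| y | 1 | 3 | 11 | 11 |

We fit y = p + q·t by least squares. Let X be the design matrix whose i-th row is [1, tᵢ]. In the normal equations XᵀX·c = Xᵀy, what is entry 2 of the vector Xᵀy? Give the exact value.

194

Entry 2 ↔ basis t, so (Xᵀy)_{2} = Σᵢ (t)·yᵢ = (1)·(1) + (2)·(3) + (8)·(11) + (9)·(11) = 194.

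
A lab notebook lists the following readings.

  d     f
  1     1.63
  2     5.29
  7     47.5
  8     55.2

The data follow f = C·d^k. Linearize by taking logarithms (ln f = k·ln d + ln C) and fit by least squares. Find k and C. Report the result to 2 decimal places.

Linearized form: ln f = k·ln d + ln C. From the 4 transformed points,
XᵀX = [[8.5911, 4.7185]; [4.7185, 4]], rhs = [17.0079, 10.0261]ᵀ  (here Σln d = 4.7185, Σ(ln d)² = 8.5911, Σln f = 10.0261, Σln d·ln f = 17.0079).
Solving (det = 12.1002): k = 1.71265, ln C = 0.48624, so C = exp(0.48624) = 1.62619.

k = 1.71, C = 1.63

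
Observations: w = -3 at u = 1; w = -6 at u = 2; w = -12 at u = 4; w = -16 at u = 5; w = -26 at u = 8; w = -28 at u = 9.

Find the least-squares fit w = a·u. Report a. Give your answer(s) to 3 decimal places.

a = -3.157

The normal equations are: 191·a = -603.
(Σu·u = 191, Σu·w = -603.)
a = (-603)/191 = -3.15707.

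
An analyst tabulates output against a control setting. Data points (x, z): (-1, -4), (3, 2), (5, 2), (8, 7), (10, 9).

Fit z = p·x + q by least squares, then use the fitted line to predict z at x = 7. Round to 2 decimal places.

With design matrix A, AᵀA = [[199, 25]; [25, 5]] and Aᵀz = [166, 16]ᵀ.
Eliminating q: 5·(row 1) − 25·(row 2) gives 370·p = 5·166 − 25·16 = 430, so p = 43/37.
Then q = (16 − 25·(43/37))/5 = -483/185.
At x = 7: ẑ = (43/37)·(7) + (-483/185)·(1) = 1022/185.

ẑ = 5.52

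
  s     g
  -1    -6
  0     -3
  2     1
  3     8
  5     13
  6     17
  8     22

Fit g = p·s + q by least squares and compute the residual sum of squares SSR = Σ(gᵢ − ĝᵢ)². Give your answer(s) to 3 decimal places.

SSR = 8.687

Entries of AᵀA: Σs·s = 139, Σs = 23, Σ1 = 7.
For Aᵀg: Σs·g = 375, Σg = 52.
So AᵀA·[p, q]ᵀ = Aᵀg: [[139, 23]; [23, 7]]·[p, q]ᵀ = [375, 52]ᵀ.
Δ = 139·7 − 23² = 444.
p = (375·7 − 23·52)/444 = 1429/444; q = (139·52 − 23·375)/444 = -1397/444.
Residuals: 27/74, 65/444, -339/148, 331/222, 2/37, 371/444, -89/148; SSR = 3857/444.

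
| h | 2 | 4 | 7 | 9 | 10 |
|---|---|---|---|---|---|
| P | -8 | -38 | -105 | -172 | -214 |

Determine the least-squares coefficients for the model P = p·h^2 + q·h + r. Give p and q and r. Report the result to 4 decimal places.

p = -2.0121, q = -1.3192, r = 1.6469

Forming MᵀM = [[19234, 2144, 250]; [2144, 250, 32]; [250, 32, 5]] and MᵀP = [-41117, -4591, -537]ᵀ gives MᵀM·[p, q, r]ᵀ = MᵀP.
Inverting the 3×3 Gram matrix, [p, q, r]ᵀ = [-14153/7034, -9279/7034, 5792/3517]ᵀ.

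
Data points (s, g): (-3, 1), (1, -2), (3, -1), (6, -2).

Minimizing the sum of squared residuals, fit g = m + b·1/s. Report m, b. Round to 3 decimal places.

With design matrix X, XᵀX = [[4, 7/6]; [7/6, 5/4]] and Xᵀg = [-4, -3]ᵀ.
Δ = 4·(5/4) − (7/6)² = 131/36.
m = ((-4)·(5/4) − (7/6)·(-3))/(131/36) = -54/131; b = (4·(-3) − (7/6)·(-4))/(131/36) = -264/131.

m = -0.412, b = -2.015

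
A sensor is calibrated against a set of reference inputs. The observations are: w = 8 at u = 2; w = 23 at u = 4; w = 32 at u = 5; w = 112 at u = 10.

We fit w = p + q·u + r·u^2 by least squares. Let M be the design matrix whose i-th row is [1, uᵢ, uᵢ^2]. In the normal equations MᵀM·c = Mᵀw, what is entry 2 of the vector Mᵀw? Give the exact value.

1388

Entry 2 ↔ basis u, so (Mᵀw)_{2} = Σᵢ (u)·wᵢ = (2)·(8) + (4)·(23) + (5)·(32) + (10)·(112) = 1388.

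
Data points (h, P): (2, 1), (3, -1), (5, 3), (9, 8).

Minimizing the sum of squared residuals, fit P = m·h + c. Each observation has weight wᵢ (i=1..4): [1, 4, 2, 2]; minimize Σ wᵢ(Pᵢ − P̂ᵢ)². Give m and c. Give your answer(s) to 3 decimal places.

m = 1.345, c = -4.167

Entries of AᵀWA: Σwᵢ·h·h = 252, Σwᵢ·h = 42, Σwᵢ·1 = 9.
Right-hand side: Σwᵢ·h·P = 164, Σwᵢ·P = 19.
AᵀWA·[m, c]ᵀ = AᵀWP becomes [[252, 42]; [42, 9]]·[m, c]ᵀ = [164, 19]ᵀ.
det = 252·9 − 42² = 504.
m = (164·9 − 42·19)/504 = 113/84; c = (252·19 − 42·164)/504 = -25/6.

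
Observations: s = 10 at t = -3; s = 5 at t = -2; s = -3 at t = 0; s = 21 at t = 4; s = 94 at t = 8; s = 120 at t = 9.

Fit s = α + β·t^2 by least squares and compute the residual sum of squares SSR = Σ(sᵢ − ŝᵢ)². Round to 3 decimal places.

SSR = 3.940

Setting ∂/∂α … = 0 gives: 6·α + 174·β = 247;  174·α + 11010·β = 16182.
(Σ1 = 6, Σt^2 = 174, Σt^2·t^2 = 11010, Σs = 247, Σt^2·s = 16182.)
Δ = 6·11010 − 174² = 35784.
α = (247·11010 − 174·16182)/35784 = -16033/5964; β = (6·16182 − 174·247)/35784 = 9019/5964.
Residuals: -2749/2982, 3259/1988, -1859/5964, -1009/1988, -27/284, 587/2982; SSR = 23497/5964.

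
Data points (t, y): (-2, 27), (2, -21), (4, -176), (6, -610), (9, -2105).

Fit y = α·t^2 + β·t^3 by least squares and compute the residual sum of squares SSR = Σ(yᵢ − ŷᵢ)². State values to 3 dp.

With design matrix A, AᵀA = [[8145, 67849]; [67849, 582321]] and Aᵀy = [-195257, -1677953]ᵀ.
Determinant 8145·582321 − 67849² = 139517744.
α = ((-195257)·582321 − 67849·(-1677953))/139517744 = 9073850/8719859; β = (8145·(-1677953) − 67849·(-195257))/139517744 = -26183437/8719859.
Residuals: -10326703/8719859, -9944943/8719859, -4136816/8719859, 9849802/8719859, -2559472/8719859; SSR = 37411778/8719859.

SSR = 4.290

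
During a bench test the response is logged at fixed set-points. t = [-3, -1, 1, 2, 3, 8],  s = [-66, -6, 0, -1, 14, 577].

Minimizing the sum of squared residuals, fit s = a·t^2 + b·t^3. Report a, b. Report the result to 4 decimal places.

a = -2.9066, b = 1.4902

Compute the Gram sums: Σt^2·t^2 = 4276, Σt^2·t^3 = 32800, Σt^3·t^3 = 263668.
Moment sums: Σt^2·s = 36450, Σt^3·s = 297582.
Determinant 4276·263668 − 32800² = 51604368.
a = (36450·263668 − 32800·297582)/51604368 = -6249625/2150182; b = (4276·297582 − 32800·36450)/51604368 = 3204193/2150182.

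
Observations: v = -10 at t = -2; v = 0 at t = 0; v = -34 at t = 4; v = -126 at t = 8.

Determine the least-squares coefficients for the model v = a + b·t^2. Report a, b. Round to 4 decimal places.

The normal equations are: 4·a + 84·b = -170;  84·a + 4368·b = -8648.
Δ = 4·4368 − 84² = 10416.
a = ((-170)·4368 − 84·(-8648))/10416 = -48/31; b = (4·(-8648) − 84·(-170))/10416 = -2539/1302.

a = -1.5484, b = -1.9501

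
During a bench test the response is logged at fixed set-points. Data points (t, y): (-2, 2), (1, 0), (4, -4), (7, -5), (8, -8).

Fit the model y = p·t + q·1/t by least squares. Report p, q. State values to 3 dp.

Forming MᵀM = [[134, 5]; [5, 4229/3136]] and Mᵀy = [-119, -26/7]ᵀ gives MᵀM·[p, q]ᵀ = Mᵀy.
Eliminating q: (4229/3136)·(row 1) − 5·(row 2) gives (244143/1568)·p = (4229/3136)·(-119) − 5·(-26/7) = -63573/448, so p = -148337/162762.
Then q = ((-26/7) − 5·(-148337/162762))/(4229/3136) = 50848/81381.

p = -0.911, q = 0.625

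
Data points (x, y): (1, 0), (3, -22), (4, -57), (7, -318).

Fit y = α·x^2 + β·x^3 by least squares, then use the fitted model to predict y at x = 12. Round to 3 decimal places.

ŷ = -1647.403

Compute the Gram sums: Σx^2·x^2 = 2739, Σx^2·x^3 = 18075, Σx^3·x^3 = 122475.
And Σx^2·y = -16692, Σx^3·y = -113316.
det = 2739·122475 − 18075² = 8753400.
α = ((-16692)·122475 − 18075·(-113316))/8753400 = 710/1621; β = (2739·(-113316) − 18075·(-16692))/8753400 = -40114/40525.
At x = 12: ŷ = (710/1621)·(144) + (-40114/40525)·(1728) = -66760992/40525.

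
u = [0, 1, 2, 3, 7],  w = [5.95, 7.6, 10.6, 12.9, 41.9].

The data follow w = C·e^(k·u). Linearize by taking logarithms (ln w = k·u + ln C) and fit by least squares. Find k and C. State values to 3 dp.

Linearized form: ln w = k·u + ln C. From the 5 transformed points,
Σu = 13.0000, Σ(u)² = 63.0000, Σln w = 12.4649, Σu·ln w = 40.5685.
Equations: 63.0000·k + 13.0000·ln C = 40.5685;  13.0000·k + 5·ln C = 12.4649.
Δ = 63.0000·5 − (13.0000)² = 146.0000; k = (40.5685·5 − 13.0000·12.4649)/146.0000 = 0.27944, ln C = (63.0000·12.4649 − 13.0000·40.5685)/146.0000 = 1.76643, so C = exp(1.76643) = 5.84990.

k = 0.279, C = 5.850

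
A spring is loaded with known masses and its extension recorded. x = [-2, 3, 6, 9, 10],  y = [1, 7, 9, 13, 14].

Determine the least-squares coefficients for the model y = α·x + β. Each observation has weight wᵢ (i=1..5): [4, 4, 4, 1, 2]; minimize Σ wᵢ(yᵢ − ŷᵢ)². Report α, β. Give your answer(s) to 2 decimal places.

Compute the Gram sums: Σwᵢ·x·x = 477, Σwᵢ·x = 57, Σwᵢ·1 = 15.
For MᵀWy: Σwᵢ·x·y = 689, Σwᵢ·y = 109.
MᵀWM·[α, β]ᵀ = MᵀWy becomes [[477, 57]; [57, 15]]·[α, β]ᵀ = [689, 109]ᵀ.
Eliminating β: 15·(row 1) − 57·(row 2) gives 3906·α = 15·689 − 57·109 = 4122, so α = 229/217.
Then β = (109 − 57·(229/217))/15 = 2120/651.

α = 1.06, β = 3.26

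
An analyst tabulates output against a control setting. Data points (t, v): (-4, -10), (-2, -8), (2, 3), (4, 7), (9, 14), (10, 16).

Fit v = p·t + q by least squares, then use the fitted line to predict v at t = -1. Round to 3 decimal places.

Sums needed: Σt·t = 221, Σt = 19, Σ1 = 6.
Right-hand side: Σt·v = 376, Σv = 22.
Determinant 221·6 − 19² = 965.
p = (376·6 − 19·22)/965 = 1838/965; q = (221·22 − 19·376)/965 = -2282/965.
At t = -1: v̂ = (1838/965)·(-1) + (-2282/965)·(1) = -824/193.

v̂ = -4.269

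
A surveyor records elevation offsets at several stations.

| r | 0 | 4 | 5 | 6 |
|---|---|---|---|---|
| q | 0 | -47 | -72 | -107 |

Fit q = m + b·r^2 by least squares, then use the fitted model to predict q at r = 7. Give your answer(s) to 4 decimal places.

From the data, Σ1 = 4, Σr^2 = 77, Σr^2·r^2 = 2177.
For Aᵀq: Σq = -226, Σr^2·q = -6404.
Normal equations: [[4, 77]; [77, 2177]]·[m, b]ᵀ = [-226, -6404]ᵀ.
det = 4·2177 − 77² = 2779.
m = ((-226)·2177 − 77·(-6404))/2779 = 158/397; b = (4·(-6404) − 77·(-226))/2779 = -8214/2779.
At r = 7: q̂ = (158/397)·(1) + (-8214/2779)·(49) = -57340/397.

q̂ = -144.4332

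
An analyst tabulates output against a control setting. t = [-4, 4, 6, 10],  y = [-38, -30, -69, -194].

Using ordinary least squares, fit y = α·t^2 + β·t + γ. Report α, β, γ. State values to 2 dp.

Normal-equation sums: Σt^2·t^2 = 11808, Σt^2·t = 1216, Σt^2 = 168, Σt·t = 168, Σt = 16, Σ1 = 4.
And Σt^2·y = -22972, Σt·y = -2322, Σy = -331.
AᵀA·[α, β, γ]ᵀ = Aᵀy becomes [[11808, 1216, 168]; [1216, 168, 16]; [168, 16, 4]]·[α, β, γ]ᵀ = [-22972, -2322, -331]ᵀ.
Row-reducing yields α = -25023/12392, β = 5987/6196, γ = -2796/1549.

α = -2.02, β = 0.97, γ = -1.81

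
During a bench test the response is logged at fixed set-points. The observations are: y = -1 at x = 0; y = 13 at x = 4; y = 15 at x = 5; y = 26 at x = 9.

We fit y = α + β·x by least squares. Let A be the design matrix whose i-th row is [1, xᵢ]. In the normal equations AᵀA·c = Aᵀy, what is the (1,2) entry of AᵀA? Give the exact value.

18

Row 1 ↔ basis 1, column 2 ↔ basis x, so (AᵀA)_{1,2} = Σᵢ x = (1)·(0) + (1)·(4) + (1)·(5) + (1)·(9) = 18.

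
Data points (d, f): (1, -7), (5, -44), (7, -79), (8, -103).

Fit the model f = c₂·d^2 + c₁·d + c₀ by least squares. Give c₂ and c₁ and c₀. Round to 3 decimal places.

From the data, Σd^2·d^2 = 7123, Σd^2·d = 981, Σd^2 = 139, Σd·d = 139, Σd = 21, Σ1 = 4.
For Aᵀf: Σd^2·f = -11570, Σd·f = -1604, Σf = -233.
AᵀA·[c₂, c₁, c₀]ᵀ = Aᵀf becomes [[7123, 981, 139]; [981, 139, 21]; [139, 21, 4]]·[c₂, c₁, c₀]ᵀ = [-11570, -1604, -233]ᵀ.
Solving the 3×3 system (Gaussian elimination) gives c₂ = -559/372, c₁ = -69/620, c₀ = -2533/465.

c₂ = -1.503, c₁ = -0.111, c₀ = -5.447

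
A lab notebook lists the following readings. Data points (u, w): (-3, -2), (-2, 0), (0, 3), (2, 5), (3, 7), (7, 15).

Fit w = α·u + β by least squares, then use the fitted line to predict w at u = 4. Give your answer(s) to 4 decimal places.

Sums needed: Σu·u = 75, Σu = 7, Σ1 = 6.
For Xᵀw: Σu·w = 142, Σw = 28.
So XᵀX·[α, β]ᵀ = Xᵀw: [[75, 7]; [7, 6]]·[α, β]ᵀ = [142, 28]ᵀ.
Eliminating β: 6·(row 1) − 7·(row 2) gives 401·α = 6·142 − 7·28 = 656, so α = 656/401.
Then β = (28 − 7·(656/401))/6 = 1106/401.
At u = 4: ŵ = (656/401)·(4) + (1106/401)·(1) = 3730/401.

ŵ = 9.3017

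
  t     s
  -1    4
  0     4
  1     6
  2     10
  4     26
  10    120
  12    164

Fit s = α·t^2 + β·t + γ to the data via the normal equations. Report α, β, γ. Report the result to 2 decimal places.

The normal system MᵀM·[α, β, γ]ᵀ = Mᵀs is [[31010, 2800, 266]; [2800, 266, 28]; [266, 28, 7]]·[α, β, γ]ᵀ = [36082, 3294, 334]ᵀ.
Solving the 3×3 system (Gaussian elimination) gives α = 7249/7329, β = 11467/7329, γ = 9456/2443.

α = 0.99, β = 1.56, γ = 3.87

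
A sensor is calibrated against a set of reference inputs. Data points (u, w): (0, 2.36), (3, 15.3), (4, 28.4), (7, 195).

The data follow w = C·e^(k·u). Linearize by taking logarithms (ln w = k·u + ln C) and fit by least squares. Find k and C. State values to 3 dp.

k = 0.630, C = 2.328

Let Y = ln w. Fitting Y = k·u + ln C by least squares:
Σu = 14.0000, Σ(u)² = 74.0000, Σln w = 12.2059, Σu·ln w = 58.4801.
Normal system: [[74.0000, 14.0000]; [14.0000, 4]]·[k, ln C]ᵀ = [58.4801, 12.2059]ᵀ.
Solving (det = 100.0000): k = 0.63038, ln C = 0.84515, so C = exp(0.84515) = 2.32833.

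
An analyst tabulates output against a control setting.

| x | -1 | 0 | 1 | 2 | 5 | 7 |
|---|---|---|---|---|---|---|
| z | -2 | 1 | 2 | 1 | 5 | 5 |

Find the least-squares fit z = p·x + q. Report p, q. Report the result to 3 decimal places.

The normal equations are: 80·p + 14·q = 66;  14·p + 6·q = 12.
(Σx·x = 80, Σx = 14, Σ1 = 6, Σx·z = 66, Σz = 12.)
Δ = 80·6 − 14² = 284.
p = (66·6 − 14·12)/284 = 57/71; q = (80·12 − 14·66)/284 = 9/71.

p = 0.803, q = 0.127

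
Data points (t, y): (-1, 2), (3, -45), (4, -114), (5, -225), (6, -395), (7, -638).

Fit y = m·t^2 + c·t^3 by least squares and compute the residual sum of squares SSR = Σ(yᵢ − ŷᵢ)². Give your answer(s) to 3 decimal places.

SSR = 6.324

With design matrix X, XᵀX = [[4660, 28974]; [28974, 184756]] and Xᵀy = [-53334, -340792]ᵀ.
Determinant 4660·184756 − 28974² = 21470284.
m = ((-53334)·184756 − 28974·(-340792))/21470284 = 462066/487961; c = (4660·(-340792) − 28974·(-53334))/21470284 = -10697851/5367571.
Residuals: -75305/80113, 1556748/5367571, -8564246/5367571, 2459750/5367571, 7567135/5367571, -4200979/5367571; SSR = 33942041/5367571.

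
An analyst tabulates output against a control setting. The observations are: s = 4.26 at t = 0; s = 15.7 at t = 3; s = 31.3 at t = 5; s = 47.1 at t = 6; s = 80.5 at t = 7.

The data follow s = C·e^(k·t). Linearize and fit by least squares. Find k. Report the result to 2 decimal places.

k = 0.41

Linearized form: ln s = k·t + ln C. From the 5 transformed points,
Σt = 21.0000, Σ(t)² = 119.0000, Σln s = 15.8871, Σt·ln s = 79.3105.
Equations: 119.0000·k + 21.0000·ln C = 79.3105;  21.0000·k + 5·ln C = 15.8871.
Δ = 119.0000·5 − (21.0000)² = 154.0000; k = (79.3105·5 − 21.0000·15.8871)/154.0000 = 0.40860, ln C = (119.0000·15.8871 − 21.0000·79.3105)/154.0000 = 1.46131.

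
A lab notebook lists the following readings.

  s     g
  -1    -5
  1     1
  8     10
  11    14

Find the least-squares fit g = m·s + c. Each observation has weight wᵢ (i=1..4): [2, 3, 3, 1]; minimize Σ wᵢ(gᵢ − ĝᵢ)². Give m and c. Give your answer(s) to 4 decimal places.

Normal-equation sums: Σwᵢ·s·s = 318, Σwᵢ·s = 36, Σwᵢ·1 = 9.
Moment sums: Σwᵢ·s·g = 407, Σwᵢ·g = 37.
Normal equations: [[318, 36]; [36, 9]]·[m, c]ᵀ = [407, 37]ᵀ.
Eliminating c: 9·(row 1) − 36·(row 2) gives 1566·m = 9·407 − 36·37 = 2331, so m = 259/174.
Then c = (37 − 36·(259/174))/9 = -481/261.

m = 1.4885, c = -1.8429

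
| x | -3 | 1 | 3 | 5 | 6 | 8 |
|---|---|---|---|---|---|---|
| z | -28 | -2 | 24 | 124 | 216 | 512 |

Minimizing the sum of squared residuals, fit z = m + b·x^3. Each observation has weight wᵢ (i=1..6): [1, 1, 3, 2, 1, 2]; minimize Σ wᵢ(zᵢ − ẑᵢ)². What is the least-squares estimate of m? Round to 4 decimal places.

Forming AᵀWA = [[10, 1545]; [1545, 605111]] and AᵀWz = [1530, 604642]ᵀ gives AᵀWA·[m, b]ᵀ = AᵀWz.
Eliminating b: 605111·(row 1) − 1545·(row 2) gives 3664085·m = 605111·1530 − 1545·604642 = -8352060, so m = -1670412/732817.
Then b = (604642 − 1545·(-1670412/732817))/605111 = 736514/732817.

m = -2.2794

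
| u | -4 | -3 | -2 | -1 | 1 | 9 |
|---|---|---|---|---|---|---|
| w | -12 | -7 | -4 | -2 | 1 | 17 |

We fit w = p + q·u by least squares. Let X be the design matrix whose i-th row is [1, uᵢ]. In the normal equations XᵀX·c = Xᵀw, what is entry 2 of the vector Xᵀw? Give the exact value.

233

Entry 2 ↔ basis u, so (Xᵀw)_{2} = Σᵢ (u)·wᵢ = (-4)·(-12) + (-3)·(-7) + (-2)·(-4) + (-1)·(-2) + (1)·(1) + (9)·(17) = 233.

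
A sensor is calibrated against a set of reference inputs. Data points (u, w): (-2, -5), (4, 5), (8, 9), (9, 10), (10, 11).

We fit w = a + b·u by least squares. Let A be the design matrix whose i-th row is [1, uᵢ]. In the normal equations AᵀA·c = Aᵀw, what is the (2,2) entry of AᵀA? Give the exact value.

Row 2 ↔ basis u, column 2 ↔ basis u, so (AᵀA)_{2,2} = Σᵢ (u)·(u) = (-2)·(-2) + (4)·(4) + (8)·(8) + (9)·(9) + (10)·(10) = 265.

265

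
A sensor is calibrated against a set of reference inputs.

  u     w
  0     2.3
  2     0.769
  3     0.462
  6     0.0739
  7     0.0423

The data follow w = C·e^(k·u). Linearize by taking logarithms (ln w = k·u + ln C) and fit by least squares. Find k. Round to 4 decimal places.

Linearized form: ln w = k·u + ln C. From the 5 transformed points,
AᵀA = [[98.0000, 18.0000]; [18.0000, 5]], rhs = [-40.6129, -5.9700]ᵀ  (here Σu = 18.0000, Σ(u)² = 98.0000, Σln w = -5.9700, Σu·ln w = -40.6129).
Δ = 98.0000·5 − (18.0000)² = 166.0000; k = (-40.6129·5 − 18.0000·-5.9700)/166.0000 = -0.57594, ln C = (98.0000·-5.9700 − 18.0000·-40.6129)/166.0000 = 0.87938.

k = -0.5759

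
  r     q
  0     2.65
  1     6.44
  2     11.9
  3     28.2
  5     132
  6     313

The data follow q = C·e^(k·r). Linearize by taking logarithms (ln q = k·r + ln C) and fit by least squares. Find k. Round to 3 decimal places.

k = 0.786

With ln qᵢ as the transformed response and rᵢ as the regressor:
Σr = 17.0000, Σ(r)² = 75.0000, Σln q = 19.2820, Σr·ln q = 75.7248.
Equations: 75.0000·k + 17.0000·ln C = 75.7248;  17.0000·k + 6·ln C = 19.2820.
Slope k = (n·Σr·ln q − Σr·Σln q)/(n·Σ(r)² − (Σr)²) = (6·75.7248 − 17.0000·19.2820)/161.0000 = 0.78606; ln C = (Σln q − k·Σr)/n = 0.98649.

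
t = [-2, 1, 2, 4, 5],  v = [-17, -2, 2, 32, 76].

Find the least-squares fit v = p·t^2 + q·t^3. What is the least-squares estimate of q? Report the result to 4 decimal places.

With design matrix A, AᵀA = [[914, 4150]; [4150, 19850]] and Aᵀv = [2350, 11698]ᵀ.
det = 914·19850 − 4150² = 920400.
p = (2350·19850 − 4150·11698)/920400 = -4748/2301; q = (914·11698 − 4150·2350)/920400 = 58717/57525.

q = 1.0207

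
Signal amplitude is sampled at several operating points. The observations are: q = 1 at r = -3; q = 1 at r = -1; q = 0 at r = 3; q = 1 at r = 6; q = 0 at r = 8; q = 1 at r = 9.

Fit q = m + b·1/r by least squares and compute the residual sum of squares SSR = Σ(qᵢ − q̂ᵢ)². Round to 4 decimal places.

SSR = 0.9787

Setting ∂/∂m … = 0 gives: 6·m + (-43/72)·b = 4;  (-43/72)·m + (6625/5184)·b = -19/18.
(Σ1 = 6, Σ1/r = -43/72, Σ1/r·1/r = 6625/5184, Σq = 4, Σ1/r·q = -19/18.)
det = 6·(6625/5184) − (-43/72)² = 37901/5184.
m = (4·(6625/5184) − (-43/72)·(-19/18))/(37901/5184) = 23232/37901; b = (6·(-19/18) − (-43/72)·4)/(37901/5184) = -20448/37901.
Residuals: 7853/37901, -5779/37901, -16416/37901, 18077/37901, -20676/37901, 16941/37901; SSR = 37092/37901.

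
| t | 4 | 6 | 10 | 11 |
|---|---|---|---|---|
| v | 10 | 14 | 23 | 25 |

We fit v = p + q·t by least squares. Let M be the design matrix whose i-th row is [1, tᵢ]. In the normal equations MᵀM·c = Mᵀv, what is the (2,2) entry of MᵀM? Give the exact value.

273

Row 2 ↔ basis t, column 2 ↔ basis t, so (MᵀM)_{2,2} = Σᵢ (t)·(t) = (4)·(4) + (6)·(6) + (10)·(10) + (11)·(11) = 273.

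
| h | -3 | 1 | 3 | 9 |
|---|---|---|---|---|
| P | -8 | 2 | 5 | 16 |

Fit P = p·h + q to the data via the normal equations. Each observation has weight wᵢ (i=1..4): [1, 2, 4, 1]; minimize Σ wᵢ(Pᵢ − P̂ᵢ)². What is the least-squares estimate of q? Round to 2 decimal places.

Entries of AᵀWA: Σwᵢ·h·h = 128, Σwᵢ·h = 20, Σwᵢ·1 = 8.
Moment sums: Σwᵢ·h·P = 232, Σwᵢ·P = 32.
Δ = 128·8 − 20² = 624.
p = (232·8 − 20·32)/624 = 76/39; q = (128·32 − 20·232)/624 = -34/39.

q = -0.87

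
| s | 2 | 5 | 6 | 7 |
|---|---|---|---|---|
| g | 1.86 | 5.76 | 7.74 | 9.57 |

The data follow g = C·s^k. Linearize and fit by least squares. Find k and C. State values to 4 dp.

Let Y = ln g. Fitting Y = k·ln s + ln C by least squares:
Σln s = 6.0403, Σ(ln s)² = 10.0677, Σln g = 6.6765, Σln s·ln g = 11.3099.
Equations: 10.0677·k + 6.0403·ln C = 11.3099;  6.0403·k + 4·ln C = 6.6765.
Solving (det = 3.7862): k = 1.29727, ln C = -0.28982, so C = exp(-0.28982) = 0.74840.

k = 1.2973, C = 0.7484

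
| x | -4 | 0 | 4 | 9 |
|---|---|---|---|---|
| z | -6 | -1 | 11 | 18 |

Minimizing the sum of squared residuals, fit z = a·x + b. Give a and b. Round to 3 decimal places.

AᵀA·[a, b]ᵀ = Aᵀz reads: 113·a + 9·b = 230;  9·a + 4·b = 22.
(Σx·x = 113, Σx = 9, Σ1 = 4, Σx·z = 230, Σz = 22.)
Eliminating b: 4·(row 1) − 9·(row 2) gives 371·a = 4·230 − 9·22 = 722, so a = 722/371.
Then b = (22 − 9·(722/371))/4 = 416/371.

a = 1.946, b = 1.121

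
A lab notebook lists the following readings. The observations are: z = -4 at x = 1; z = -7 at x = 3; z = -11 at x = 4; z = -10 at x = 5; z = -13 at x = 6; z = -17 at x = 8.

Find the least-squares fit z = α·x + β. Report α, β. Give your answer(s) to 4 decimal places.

MᵀM·[α, β]ᵀ = Mᵀz reads: 151·α + 27·β = -333;  27·α + 6·β = -62.
(Σx·x = 151, Σx = 27, Σ1 = 6, Σx·z = -333, Σz = -62.)
det = 151·6 − 27² = 177.
α = ((-333)·6 − 27·(-62))/177 = -108/59; β = (151·(-62) − 27·(-333))/177 = -371/177.

α = -1.8305, β = -2.0960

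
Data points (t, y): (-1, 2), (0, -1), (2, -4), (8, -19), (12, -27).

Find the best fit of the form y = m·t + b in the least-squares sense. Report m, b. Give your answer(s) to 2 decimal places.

m = -2.25, b = -0.37

With design matrix X, XᵀX = [[213, 21]; [21, 5]] and Xᵀy = [-486, -49]ᵀ.
det = 213·5 − 21² = 624.
m = ((-486)·5 − 21·(-49))/624 = -467/208; b = (213·(-49) − 21·(-486))/624 = -77/208.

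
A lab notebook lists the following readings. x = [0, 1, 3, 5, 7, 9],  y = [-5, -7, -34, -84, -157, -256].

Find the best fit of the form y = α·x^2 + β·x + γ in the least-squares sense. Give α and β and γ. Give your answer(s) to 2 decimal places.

α = -3.03, β = -0.67, γ = -4.37

Sums needed: Σx^2·x^2 = 9669, Σx^2·x = 1225, Σx^2 = 165, Σx·x = 165, Σx = 25, Σ1 = 6.
And Σx^2·y = -30842, Σx·y = -3932, Σy = -543.
So MᵀM·[α, β, γ]ᵀ = Mᵀy: [[9669, 1225, 165]; [1225, 165, 25]; [165, 25, 6]]·[α, β, γ]ᵀ = [-30842, -3932, -543]ᵀ.
Solving the 3×3 system (Gaussian elimination) gives α = -42283/13956, β = -15683/23260, γ = -15257/3489.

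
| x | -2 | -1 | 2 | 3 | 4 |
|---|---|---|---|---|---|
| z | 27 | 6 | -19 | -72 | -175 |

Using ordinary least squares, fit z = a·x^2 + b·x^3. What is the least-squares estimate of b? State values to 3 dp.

Sums needed: Σx^2·x^2 = 370, Σx^2·x^3 = 1266, Σx^3·x^3 = 4954.
Right-hand side: Σx^2·z = -3410, Σx^3·z = -13518.
Normal equations: [[370, 1266]; [1266, 4954]]·[a, b]ᵀ = [-3410, -13518]ᵀ.
Δ = 370·4954 − 1266² = 230224.
a = ((-3410)·4954 − 1266·(-13518))/230224 = 27581/28778; b = (370·(-13518) − 1266·(-3410))/230224 = -85575/28778.

b = -2.974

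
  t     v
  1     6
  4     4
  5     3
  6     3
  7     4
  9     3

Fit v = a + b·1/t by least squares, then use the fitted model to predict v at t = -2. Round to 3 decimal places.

The normal system MᵀM·[a, b]ᵀ = Mᵀv is [[6, 2357/1260]; [2357/1260, 1846429/1587600]]·[a, b]ᵀ = [23, 1891/210]ᵀ.
Eliminating b: (1846429/1587600)·(row 1) − (2357/1260)·(row 2) gives (220925/63504)·a = (1846429/1587600)·23 − (2357/1260)·(1891/210) = 3145069/317520, so a = 3145069/1104625.
Then b = ((1891/210) − (2357/1260)·(3145069/1104625))/(1846429/1587600) = 698796/220925.
At t = -2: v̂ = (3145069/1104625)·(1) + (698796/220925)·(-1/2) = 1398079/1104625.

v̂ = 1.266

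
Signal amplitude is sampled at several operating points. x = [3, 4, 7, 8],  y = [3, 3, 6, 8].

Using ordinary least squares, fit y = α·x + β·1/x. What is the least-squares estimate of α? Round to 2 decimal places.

α = 0.94

Compute the Gram sums: Σx·x = 138, Σx·1/x = 4, Σ1/x·1/x = 5917/28224.
Moment sums: Σx·y = 127, Σ1/x·y = 101/28.
Determinant 138·(5917/28224) − 4² = 60827/4704.
α = (127·(5917/28224) − 4·(101/28))/(60827/4704) = 26479/28074; β = (138·(101/28) − 4·127)/(60827/4704) = -3696/4679.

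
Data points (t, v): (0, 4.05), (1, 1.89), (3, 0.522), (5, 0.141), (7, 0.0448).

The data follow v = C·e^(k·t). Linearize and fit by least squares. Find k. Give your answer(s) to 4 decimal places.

k = -0.6425

Linearized form: ln v = k·t + ln C. From the 5 transformed points,
AᵀA = [[84.0000, 16.0000]; [16.0000, 5]], rhs = [-32.8475, -3.6793]ᵀ  (here Σt = 16.0000, Σ(t)² = 84.0000, Σln v = -3.6793, Σt·ln v = -32.8475).
Slope k = (n·Σt·ln v − Σt·Σln v)/(n·Σ(t)² − (Σt)²) = (5·-32.8475 − 16.0000·-3.6793)/164.0000 = -0.64249; ln C = (Σln v − k·Σt)/n = 1.32010.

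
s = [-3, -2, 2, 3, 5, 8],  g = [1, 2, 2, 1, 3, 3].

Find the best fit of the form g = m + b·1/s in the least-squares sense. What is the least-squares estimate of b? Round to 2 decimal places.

b = 0.43

Setting ∂/∂m … = 0 gives: 6·m + (13/40)·b = 12;  (13/40)·m + (11201/14400)·b = 39/40.
(Σ1 = 6, Σ1/s = 13/40, Σ1/s·1/s = 11201/14400, Σg = 12, Σ1/s·g = 39/40.)
Determinant 6·(11201/14400) − (13/40)² = 4379/960.
m = (12·(11201/14400) − (13/40)·(39/40))/(4379/960) = 43283/21895; b = (6·(39/40) − (13/40)·12)/(4379/960) = 1872/4379.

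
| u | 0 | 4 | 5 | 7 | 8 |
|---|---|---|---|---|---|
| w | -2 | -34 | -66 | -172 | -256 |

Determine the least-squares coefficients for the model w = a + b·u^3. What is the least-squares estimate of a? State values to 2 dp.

a = -2.67

Compute the Gram sums: Σ1 = 5, Σu^3 = 1044, Σu^3·u^3 = 399514.
Right-hand side: Σw = -530, Σu^3·w = -200494.
Δ = 5·399514 − 1044² = 907634.
a = ((-530)·399514 − 1044·(-200494))/907634 = -93334/34909; b = (5·(-200494) − 1044·(-530))/907634 = -17275/34909.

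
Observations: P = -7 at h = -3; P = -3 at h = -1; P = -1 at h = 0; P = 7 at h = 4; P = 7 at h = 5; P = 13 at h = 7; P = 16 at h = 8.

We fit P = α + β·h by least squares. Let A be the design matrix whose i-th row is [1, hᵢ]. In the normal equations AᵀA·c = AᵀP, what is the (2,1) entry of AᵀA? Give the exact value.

Row 2 ↔ basis h, column 1 ↔ basis 1, so (AᵀA)_{2,1} = Σᵢ h = (-3)·(1) + (-1)·(1) + (0)·(1) + (4)·(1) + (5)·(1) + (7)·(1) + (8)·(1) = 20.

20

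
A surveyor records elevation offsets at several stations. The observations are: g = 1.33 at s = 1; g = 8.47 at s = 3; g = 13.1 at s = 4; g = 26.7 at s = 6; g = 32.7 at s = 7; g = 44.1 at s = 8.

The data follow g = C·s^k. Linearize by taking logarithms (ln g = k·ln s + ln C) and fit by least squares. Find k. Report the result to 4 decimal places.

With ln gᵢ as the transformed response and ln sᵢ as the regressor:
XᵀX = [[14.4498, 8.3020]; [8.3020, 6]], rhs = [26.4588, 15.5528]ᵀ  (here Σln s = 8.3020, Σ(ln s)² = 14.4498, Σln g = 15.5528, Σln s·ln g = 26.4588).
Solving (det = 17.7753): k = 1.66708, ln C = 0.28545.

k = 1.6671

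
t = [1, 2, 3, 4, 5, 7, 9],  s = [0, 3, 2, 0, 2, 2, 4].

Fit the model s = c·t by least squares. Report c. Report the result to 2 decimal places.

Normal-equation sums: Σt·t = 185.
Right-hand side: Σt·s = 72.
Hence c = 72 / 185 ≈ 0.389189.

c = 0.39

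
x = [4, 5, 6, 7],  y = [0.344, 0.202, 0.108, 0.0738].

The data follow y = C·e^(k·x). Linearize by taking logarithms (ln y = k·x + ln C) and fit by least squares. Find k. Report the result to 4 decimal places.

Let Y = ln y. Fitting Y = k·x + ln C by least squares:
Sums: Σx = 22.0000, Σ(x)² = 126.0000, Σln y = -7.4986, Σx·ln y = -43.8644.
Normal system: [[126.0000, 22.0000]; [22.0000, 4]]·[k, ln C]ᵀ = [-43.8644, -7.4986]ᵀ.
Δ = 126.0000·4 − (22.0000)² = 20.0000; k = (-43.8644·4 − 22.0000·-7.4986)/20.0000 = -0.52440, ln C = (126.0000·-7.4986 − 22.0000·-43.8644)/20.0000 = 1.00954.

k = -0.5244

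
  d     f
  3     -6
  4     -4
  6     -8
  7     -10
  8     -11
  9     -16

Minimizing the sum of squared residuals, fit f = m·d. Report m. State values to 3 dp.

The normal equations are: 255·m = -384.
Hence m = -384 / 255 ≈ -1.50588.

m = -1.506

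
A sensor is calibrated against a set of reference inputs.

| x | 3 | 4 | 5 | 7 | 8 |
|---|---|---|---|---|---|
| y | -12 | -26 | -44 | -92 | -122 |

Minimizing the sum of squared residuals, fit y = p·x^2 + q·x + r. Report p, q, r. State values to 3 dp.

p = -2.000, q = 0.000, r = 6.000

MᵀM·[p, q, r]ᵀ = Mᵀy reads: 7459·p + 1071·q + 163·r = -13940;  1071·p + 163·q + 27·r = -1980;  163·p + 27·q + 5·r = -296.
(Σx^2·x^2 = 7459, Σx^2·x = 1071, Σx^2 = 163, Σx·x = 163, Σx = 27, Σ1 = 5, Σx^2·y = -13940, Σx·y = -1980, Σy = -296.)
Solving the 3×3 system (Gaussian elimination) gives p = -2, q = 0, r = 6.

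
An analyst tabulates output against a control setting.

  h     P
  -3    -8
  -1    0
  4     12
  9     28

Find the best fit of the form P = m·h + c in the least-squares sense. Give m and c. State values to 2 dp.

Entries of AᵀA: Σh·h = 107, Σh = 9, Σ1 = 4.
And Σh·P = 324, ΣP = 32.
Normal equations: [[107, 9]; [9, 4]]·[m, c]ᵀ = [324, 32]ᵀ.
Determinant 107·4 − 9² = 347.
m = (324·4 − 9·32)/347 = 1008/347; c = (107·32 − 9·324)/347 = 508/347.

m = 2.90, c = 1.46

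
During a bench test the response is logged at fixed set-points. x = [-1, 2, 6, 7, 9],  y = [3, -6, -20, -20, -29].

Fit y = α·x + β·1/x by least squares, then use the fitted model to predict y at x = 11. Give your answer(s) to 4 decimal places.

ŷ = -34.5310

Normal-equation sums: Σx·x = 171, Σx·1/x = 5, Σ1/x·1/x = 10403/7938.
Right-hand side: Σx·y = -536, Σ1/x·y = -971/63.
Normal equations: [[171, 5]; [5, 10403/7938]]·[α, β]ᵀ = [-536, -971/63]ᵀ.
det = 171·(10403/7938) − 5² = 175607/882.
α = ((-536)·(10403/7938) − 5·(-971/63))/(175607/882) = -4964278/1580463; β = (171·(-971/63) − 5·(-536))/(175607/882) = 39186/175607.
At x = 11: ŷ = (-4964278/1580463)·(11) + (39186/175607)·(1/11) = -600324964/17385093.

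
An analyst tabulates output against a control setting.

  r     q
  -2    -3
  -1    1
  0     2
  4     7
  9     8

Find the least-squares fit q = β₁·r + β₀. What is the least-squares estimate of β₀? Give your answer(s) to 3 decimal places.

Sums needed: Σr·r = 102, Σr = 10, Σ1 = 5.
For Mᵀq: Σr·q = 105, Σq = 15.
Eliminating β₀: 5·(row 1) − 10·(row 2) gives 410·β₁ = 5·105 − 10·15 = 375, so β₁ = 75/82.
Then β₀ = (15 − 10·(75/82))/5 = 48/41.

β₀ = 1.171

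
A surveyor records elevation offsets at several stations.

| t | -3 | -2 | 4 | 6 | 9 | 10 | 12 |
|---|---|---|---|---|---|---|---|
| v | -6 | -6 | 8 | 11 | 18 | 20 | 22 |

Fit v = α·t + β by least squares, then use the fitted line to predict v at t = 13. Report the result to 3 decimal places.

Sums needed: Σt·t = 390, Σt = 36, Σ1 = 7.
Right-hand side: Σt·v = 754, Σv = 67.
Normal equations: [[390, 36]; [36, 7]]·[α, β]ᵀ = [754, 67]ᵀ.
Δ = 390·7 − 36² = 1434.
α = (754·7 − 36·67)/1434 = 1433/717; β = (390·67 − 36·754)/1434 = -169/239.
At t = 13: v̂ = (1433/717)·(13) + (-169/239)·(1) = 18122/717.

v̂ = 25.275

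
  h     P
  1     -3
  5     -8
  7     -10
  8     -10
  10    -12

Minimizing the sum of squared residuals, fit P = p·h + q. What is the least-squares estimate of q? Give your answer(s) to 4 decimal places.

q = -2.4530

The normal system XᵀX·[p, q]ᵀ = XᵀP is [[239, 31]; [31, 5]]·[p, q]ᵀ = [-313, -43]ᵀ.
Determinant 239·5 − 31² = 234.
p = ((-313)·5 − 31·(-43))/234 = -116/117; q = (239·(-43) − 31·(-313))/234 = -287/117.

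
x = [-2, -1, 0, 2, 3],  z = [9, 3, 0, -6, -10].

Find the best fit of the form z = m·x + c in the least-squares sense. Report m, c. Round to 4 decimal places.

m = -3.5698, c = 0.6279

From the data, Σx·x = 18, Σx = 2, Σ1 = 5.
Right-hand side: Σx·z = -63, Σz = -4.
Determinant 18·5 − 2² = 86.
m = ((-63)·5 − 2·(-4))/86 = -307/86; c = (18·(-4) − 2·(-63))/86 = 27/43.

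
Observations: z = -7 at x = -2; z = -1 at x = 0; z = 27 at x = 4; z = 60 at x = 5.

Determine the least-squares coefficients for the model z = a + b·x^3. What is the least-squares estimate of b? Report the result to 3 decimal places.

b = 0.492

Compute the Gram sums: Σ1 = 4, Σx^3 = 181, Σx^3·x^3 = 19785.
For Aᵀz: Σz = 79, Σx^3·z = 9284.
Δ = 4·19785 − 181² = 46379.
a = (79·19785 − 181·9284)/46379 = -117389/46379; b = (4·9284 − 181·79)/46379 = 22837/46379.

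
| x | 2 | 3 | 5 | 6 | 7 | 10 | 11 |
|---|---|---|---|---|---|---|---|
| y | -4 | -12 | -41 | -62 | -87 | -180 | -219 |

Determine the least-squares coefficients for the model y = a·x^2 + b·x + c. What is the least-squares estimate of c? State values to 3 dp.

c = 3.500

From the data, Σx^2·x^2 = 29060, Σx^2·x = 3050, Σx^2 = 344, Σx·x = 344, Σx = 44, Σ1 = 7.
And Σx^2·y = -52143, Σx·y = -5439, Σy = -605.
So AᵀA·[a, b, c]ᵀ = Aᵀy: [[29060, 3050, 344]; [3050, 344, 44]; [344, 44, 7]]·[a, b, c]ᵀ = [-52143, -5439, -605]ᵀ.
Solving the 3×3 system (Gaussian elimination) gives a = -68545/36806, b = 39/154, c = 64409/18403.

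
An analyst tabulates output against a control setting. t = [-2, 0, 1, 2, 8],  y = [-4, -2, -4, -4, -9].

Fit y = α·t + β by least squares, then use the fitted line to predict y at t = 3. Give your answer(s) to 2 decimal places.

ŷ = -5.33

From the data, Σt·t = 73, Σt = 9, Σ1 = 5.
For Mᵀy: Σt·y = -76, Σy = -23.
det = 73·5 − 9² = 284.
α = ((-76)·5 − 9·(-23))/284 = -173/284; β = (73·(-23) − 9·(-76))/284 = -995/284.
At t = 3: ŷ = (-173/284)·(3) + (-995/284)·(1) = -757/142.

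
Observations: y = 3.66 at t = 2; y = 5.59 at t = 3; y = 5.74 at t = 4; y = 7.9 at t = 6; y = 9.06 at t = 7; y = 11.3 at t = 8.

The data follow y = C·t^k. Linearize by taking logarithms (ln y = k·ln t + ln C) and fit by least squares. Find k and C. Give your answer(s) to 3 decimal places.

k = 0.736, C = 2.240

Linearized form: ln y = k·ln t + ln C. From the 6 transformed points,
Σln t = 8.9952, Σ(ln t)² = 14.9303, Σln y = 11.4614, Σln t·ln y = 18.2466.
Equations: 14.9303·k + 8.9952·ln C = 18.2466;  8.9952·k + 6·ln C = 11.4614.
Solving (det = 8.6686): k = 0.73624, ln C = 0.80648, so C = exp(0.80648) = 2.24001.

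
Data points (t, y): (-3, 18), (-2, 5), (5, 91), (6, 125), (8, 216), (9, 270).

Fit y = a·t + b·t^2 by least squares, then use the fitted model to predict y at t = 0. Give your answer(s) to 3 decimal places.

Setting ∂/∂a … = 0 gives: 219·a + 1547·b = 5299;  1547·a + 12675·b = 42651.
Determinant 219·12675 − 1547² = 382616.
a = (5299·12675 − 1547·42651)/382616 = 11382/3679; b = (219·42651 − 1547·5299)/382616 = 142877/47827.
At t = 0: ŷ = (11382/3679)·(0) + (142877/47827)·(0) = 0.

ŷ = 0.000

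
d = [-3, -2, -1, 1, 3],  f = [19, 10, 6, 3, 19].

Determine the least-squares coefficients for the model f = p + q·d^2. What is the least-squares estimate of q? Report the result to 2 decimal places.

q = 1.81

Setting ∂/∂p … = 0 gives: 5·p + 24·q = 57;  24·p + 180·q = 391.
Δ = 5·180 − 24² = 324.
p = (57·180 − 24·391)/324 = 73/27; q = (5·391 − 24·57)/324 = 587/324.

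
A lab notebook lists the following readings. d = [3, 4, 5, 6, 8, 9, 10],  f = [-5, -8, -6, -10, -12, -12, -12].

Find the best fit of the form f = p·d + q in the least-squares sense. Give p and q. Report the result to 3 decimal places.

p = -1.034, q = -2.637

Compute the Gram sums: Σd·d = 331, Σd = 45, Σ1 = 7.
For Xᵀf: Σd·f = -461, Σf = -65.
det = 331·7 − 45² = 292.
p = ((-461)·7 − 45·(-65))/292 = -151/146; q = (331·(-65) − 45·(-461))/292 = -385/146.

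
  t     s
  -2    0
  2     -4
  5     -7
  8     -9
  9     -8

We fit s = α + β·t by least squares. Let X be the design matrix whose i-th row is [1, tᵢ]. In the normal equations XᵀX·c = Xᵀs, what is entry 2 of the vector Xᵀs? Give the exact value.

Entry 2 ↔ basis t, so (Xᵀs)_{2} = Σᵢ (t)·sᵢ = (-2)·(0) + (2)·(-4) + (5)·(-7) + (8)·(-9) + (9)·(-8) = -187.

-187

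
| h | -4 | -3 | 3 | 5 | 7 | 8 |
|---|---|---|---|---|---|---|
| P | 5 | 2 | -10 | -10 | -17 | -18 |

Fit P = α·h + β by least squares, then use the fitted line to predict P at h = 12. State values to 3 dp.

Sums needed: Σh·h = 172, Σh = 16, Σ1 = 6.
For AᵀP: Σh·P = -369, ΣP = -48.
Eliminating β: 6·(row 1) − 16·(row 2) gives 776·α = 6·(-369) − 16·(-48) = -1446, so α = -723/388.
Then β = ((-48) − 16·(-723/388))/6 = -294/97.
At h = 12: P̂ = (-723/388)·(12) + (-294/97)·(1) = -2463/97.

P̂ = -25.392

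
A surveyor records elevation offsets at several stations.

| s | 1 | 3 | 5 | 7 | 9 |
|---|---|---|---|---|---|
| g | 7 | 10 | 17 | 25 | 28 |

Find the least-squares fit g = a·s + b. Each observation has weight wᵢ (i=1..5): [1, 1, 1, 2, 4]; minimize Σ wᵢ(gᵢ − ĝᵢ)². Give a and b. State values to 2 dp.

Compute the Gram sums: Σwᵢ·s·s = 457, Σwᵢ·s = 59, Σwᵢ·1 = 9.
For MᵀWg: Σwᵢ·s·g = 1480, Σwᵢ·g = 196.
MᵀWM·[a, b]ᵀ = MᵀWg becomes [[457, 59]; [59, 9]]·[a, b]ᵀ = [1480, 196]ᵀ.
Δ = 457·9 − 59² = 632.
a = (1480·9 − 59·196)/632 = 439/158; b = (457·196 − 59·1480)/632 = 563/158.

a = 2.78, b = 3.56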